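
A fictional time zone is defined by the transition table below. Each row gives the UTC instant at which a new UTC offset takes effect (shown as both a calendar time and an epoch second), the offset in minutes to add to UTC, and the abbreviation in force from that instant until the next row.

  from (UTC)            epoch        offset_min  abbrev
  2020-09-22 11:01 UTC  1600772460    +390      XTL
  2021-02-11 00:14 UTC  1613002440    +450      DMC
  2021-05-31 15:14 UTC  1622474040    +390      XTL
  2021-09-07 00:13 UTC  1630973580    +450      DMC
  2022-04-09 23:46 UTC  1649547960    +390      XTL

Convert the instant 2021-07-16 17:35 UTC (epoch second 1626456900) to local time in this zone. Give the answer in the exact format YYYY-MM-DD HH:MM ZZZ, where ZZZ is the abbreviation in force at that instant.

Query: 2021-07-16 17:35 UTC
Rule 3/5 (XTL, +06:30): 2021-05-31 15:14 UTC ≤ query < 2021-09-07 00:13 UTC
17·60 + 35 + 390 = 1445 min
1445 = 1·1440 + 5; 5 = 0·60 + 5 → 00:05, 2021-07-16 + 1 day = 2021-07-17
→ 2021-07-17 00:05 XTL

2021-07-17 00:05 XTL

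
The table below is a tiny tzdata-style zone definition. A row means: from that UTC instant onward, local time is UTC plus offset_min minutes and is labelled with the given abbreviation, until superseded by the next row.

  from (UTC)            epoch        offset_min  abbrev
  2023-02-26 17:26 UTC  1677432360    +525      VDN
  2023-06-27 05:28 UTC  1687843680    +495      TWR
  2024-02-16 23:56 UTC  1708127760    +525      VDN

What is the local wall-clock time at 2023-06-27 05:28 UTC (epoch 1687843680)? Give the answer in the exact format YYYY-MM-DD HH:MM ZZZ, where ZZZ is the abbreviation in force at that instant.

2023-06-27 13:43 TWR

Query: 2023-06-27 05:28 UTC
Rule 2/3 (TWR, +08:15): 2023-06-27 05:28 UTC ≤ query < 2024-02-16 23:56 UTC
5·60 + 28 + 495 = 823 min
823 = 0·1440 + 823; 823 = 13·60 + 43 → 13:43, same day
→ 2023-06-27 13:43 TWR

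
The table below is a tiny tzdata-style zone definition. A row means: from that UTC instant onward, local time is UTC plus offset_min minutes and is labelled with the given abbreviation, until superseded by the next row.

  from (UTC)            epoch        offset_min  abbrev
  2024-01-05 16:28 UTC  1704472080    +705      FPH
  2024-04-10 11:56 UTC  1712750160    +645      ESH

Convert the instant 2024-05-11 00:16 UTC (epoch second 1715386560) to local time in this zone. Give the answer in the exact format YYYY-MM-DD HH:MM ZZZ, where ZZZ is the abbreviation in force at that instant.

Query: 2024-05-11 00:16 UTC
Rule 2/2 (ESH, +10:45): 2024-04-10 11:56 UTC ≤ query < +∞
0·60 + 16 + 645 = 661 min
661 = 0·1440 + 661; 661 = 11·60 + 1 → 11:01, same day
→ 2024-05-11 11:01 ESH

2024-05-11 11:01 ESH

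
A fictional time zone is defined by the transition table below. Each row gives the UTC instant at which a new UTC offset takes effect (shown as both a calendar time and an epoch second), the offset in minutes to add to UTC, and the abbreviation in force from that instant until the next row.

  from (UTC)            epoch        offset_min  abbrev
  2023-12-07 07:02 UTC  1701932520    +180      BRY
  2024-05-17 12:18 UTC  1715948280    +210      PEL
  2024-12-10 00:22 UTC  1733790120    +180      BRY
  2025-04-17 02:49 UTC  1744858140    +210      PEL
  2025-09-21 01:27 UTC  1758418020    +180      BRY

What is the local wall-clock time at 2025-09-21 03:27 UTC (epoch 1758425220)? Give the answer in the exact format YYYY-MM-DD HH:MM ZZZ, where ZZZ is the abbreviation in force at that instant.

2025-09-21 06:27 BRY

Query: 2025-09-21 03:27 UTC
Rule 5/5 (BRY, +03:00): 2025-09-21 01:27 UTC ≤ query < +∞
3·60 + 27 + 180 = 387 min
387 = 0·1440 + 387; 387 = 6·60 + 27 → 06:27, same day
→ 2025-09-21 06:27 BRY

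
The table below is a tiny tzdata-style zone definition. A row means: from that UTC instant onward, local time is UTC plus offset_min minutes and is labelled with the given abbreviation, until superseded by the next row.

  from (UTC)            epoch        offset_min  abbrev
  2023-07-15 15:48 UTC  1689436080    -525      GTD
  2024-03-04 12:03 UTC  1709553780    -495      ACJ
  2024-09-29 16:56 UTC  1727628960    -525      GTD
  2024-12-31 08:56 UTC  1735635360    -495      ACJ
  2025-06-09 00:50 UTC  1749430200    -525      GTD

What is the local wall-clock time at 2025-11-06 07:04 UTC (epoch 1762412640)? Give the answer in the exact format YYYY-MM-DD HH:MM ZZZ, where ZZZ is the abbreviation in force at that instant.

2025-11-05 22:19 GTD

Query: 2025-11-06 07:04 UTC
Rule 5/5 (GTD, -08:45): 2025-06-09 00:50 UTC ≤ query < +∞
7·60 + 4 - 525 = -101 min
-101 = -1·1440 + 1339; 1339 = 22·60 + 19 → 22:19, 2025-11-06 - 1 day = 2025-11-05
→ 2025-11-05 22:19 GTD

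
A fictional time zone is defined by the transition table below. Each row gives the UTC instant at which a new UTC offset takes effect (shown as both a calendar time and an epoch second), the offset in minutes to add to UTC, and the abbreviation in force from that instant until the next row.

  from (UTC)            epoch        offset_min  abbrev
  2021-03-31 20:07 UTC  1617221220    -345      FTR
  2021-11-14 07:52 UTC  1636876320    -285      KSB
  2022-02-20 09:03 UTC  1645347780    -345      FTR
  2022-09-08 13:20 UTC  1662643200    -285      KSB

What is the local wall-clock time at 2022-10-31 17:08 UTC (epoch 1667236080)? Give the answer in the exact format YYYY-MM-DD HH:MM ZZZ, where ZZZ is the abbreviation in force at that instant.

Query: 2022-10-31 17:08 UTC
Rule 4/4 (KSB, -04:45): 2022-09-08 13:20 UTC ≤ query < +∞
17·60 + 8 - 285 = 743 min
743 = 0·1440 + 743; 743 = 12·60 + 23 → 12:23, same day
→ 2022-10-31 12:23 KSB

2022-10-31 12:23 KSB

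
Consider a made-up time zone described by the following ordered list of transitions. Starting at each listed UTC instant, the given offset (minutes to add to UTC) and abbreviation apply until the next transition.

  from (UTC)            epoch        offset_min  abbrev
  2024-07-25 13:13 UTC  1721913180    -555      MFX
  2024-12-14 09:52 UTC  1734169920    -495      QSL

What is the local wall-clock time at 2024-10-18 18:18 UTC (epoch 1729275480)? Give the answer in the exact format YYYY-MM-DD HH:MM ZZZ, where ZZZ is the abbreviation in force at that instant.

Query: 2024-10-18 18:18 UTC
Rule 1/2 (MFX, -09:15): 2024-07-25 13:13 UTC ≤ query < 2024-12-14 09:52 UTC
18·60 + 18 - 555 = 543 min
543 = 0·1440 + 543; 543 = 9·60 + 3 → 09:03, same day
→ 2024-10-18 09:03 MFX

2024-10-18 09:03 MFX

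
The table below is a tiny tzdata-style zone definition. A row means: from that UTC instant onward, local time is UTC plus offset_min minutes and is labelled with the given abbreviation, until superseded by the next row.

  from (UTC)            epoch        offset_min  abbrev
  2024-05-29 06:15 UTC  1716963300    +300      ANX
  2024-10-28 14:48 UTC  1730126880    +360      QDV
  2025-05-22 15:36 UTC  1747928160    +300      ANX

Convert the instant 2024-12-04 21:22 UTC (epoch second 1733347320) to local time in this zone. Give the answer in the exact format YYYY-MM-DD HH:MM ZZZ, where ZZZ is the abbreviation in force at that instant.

Query: 2024-12-04 21:22 UTC
Rule 2/3 (QDV, +06:00): 2024-10-28 14:48 UTC ≤ query < 2025-05-22 15:36 UTC
21·60 + 22 + 360 = 1642 min
1642 = 1·1440 + 202; 202 = 3·60 + 22 → 03:22, 2024-12-04 + 1 day = 2024-12-05
→ 2024-12-05 03:22 QDV

2024-12-05 03:22 QDV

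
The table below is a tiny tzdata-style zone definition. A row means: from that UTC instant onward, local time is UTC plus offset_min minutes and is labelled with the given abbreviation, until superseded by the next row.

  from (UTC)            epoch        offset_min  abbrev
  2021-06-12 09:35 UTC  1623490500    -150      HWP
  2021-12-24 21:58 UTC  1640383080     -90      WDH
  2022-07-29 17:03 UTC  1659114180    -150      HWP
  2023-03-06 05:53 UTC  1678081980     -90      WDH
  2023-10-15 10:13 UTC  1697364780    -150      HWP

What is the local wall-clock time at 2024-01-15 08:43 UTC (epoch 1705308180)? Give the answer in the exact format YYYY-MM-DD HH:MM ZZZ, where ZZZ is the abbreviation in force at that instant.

Query: 2024-01-15 08:43 UTC
Rule 5/5 (HWP, -02:30): 2023-10-15 10:13 UTC ≤ query < +∞
8·60 + 43 - 150 = 373 min
373 = 0·1440 + 373; 373 = 6·60 + 13 → 06:13, same day
→ 2024-01-15 06:13 HWP

2024-01-15 06:13 HWP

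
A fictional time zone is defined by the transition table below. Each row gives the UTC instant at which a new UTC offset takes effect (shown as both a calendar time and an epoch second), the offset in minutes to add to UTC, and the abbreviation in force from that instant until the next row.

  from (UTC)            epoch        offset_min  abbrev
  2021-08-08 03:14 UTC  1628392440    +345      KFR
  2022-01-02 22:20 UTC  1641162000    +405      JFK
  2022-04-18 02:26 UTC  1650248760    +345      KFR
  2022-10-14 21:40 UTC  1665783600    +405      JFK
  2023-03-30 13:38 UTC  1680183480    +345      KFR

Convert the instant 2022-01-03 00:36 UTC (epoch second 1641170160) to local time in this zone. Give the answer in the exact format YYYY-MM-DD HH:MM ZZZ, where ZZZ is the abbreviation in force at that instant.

2022-01-03 07:21 JFK

Query: 2022-01-03 00:36 UTC
Rule 2/5 (JFK, +06:45): 2022-01-02 22:20 UTC ≤ query < 2022-04-18 02:26 UTC
0·60 + 36 + 405 = 441 min
441 = 0·1440 + 441; 441 = 7·60 + 21 → 07:21, same day
→ 2022-01-03 07:21 JFK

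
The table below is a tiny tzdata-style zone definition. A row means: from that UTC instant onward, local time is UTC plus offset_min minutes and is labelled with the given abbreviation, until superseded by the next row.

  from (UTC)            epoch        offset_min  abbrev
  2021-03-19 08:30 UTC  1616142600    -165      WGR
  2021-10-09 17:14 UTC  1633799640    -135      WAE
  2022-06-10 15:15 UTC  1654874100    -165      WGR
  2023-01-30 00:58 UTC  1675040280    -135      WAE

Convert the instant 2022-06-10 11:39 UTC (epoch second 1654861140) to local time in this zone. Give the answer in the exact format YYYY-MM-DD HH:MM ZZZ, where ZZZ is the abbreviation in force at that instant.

2022-06-10 09:24 WAE

Query: 2022-06-10 11:39 UTC
Rule 2/4 (WAE, -02:15): 2021-10-09 17:14 UTC ≤ query < 2022-06-10 15:15 UTC
11·60 + 39 - 135 = 564 min
564 = 0·1440 + 564; 564 = 9·60 + 24 → 09:24, same day
→ 2022-06-10 09:24 WAE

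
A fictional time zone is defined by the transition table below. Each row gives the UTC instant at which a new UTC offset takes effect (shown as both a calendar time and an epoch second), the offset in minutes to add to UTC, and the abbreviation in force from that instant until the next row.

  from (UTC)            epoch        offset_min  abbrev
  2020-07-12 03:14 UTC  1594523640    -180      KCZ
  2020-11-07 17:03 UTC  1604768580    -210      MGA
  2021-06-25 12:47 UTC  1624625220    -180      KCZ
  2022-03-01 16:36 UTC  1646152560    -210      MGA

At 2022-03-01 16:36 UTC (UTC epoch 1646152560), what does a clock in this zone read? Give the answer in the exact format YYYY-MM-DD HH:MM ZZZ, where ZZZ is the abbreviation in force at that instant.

Query: 2022-03-01 16:36 UTC
Rule 4/4 (MGA, -03:30): 2022-03-01 16:36 UTC ≤ query < +∞
16·60 + 36 - 210 = 786 min
786 = 0·1440 + 786; 786 = 13·60 + 6 → 13:06, same day
→ 2022-03-01 13:06 MGA

2022-03-01 13:06 MGA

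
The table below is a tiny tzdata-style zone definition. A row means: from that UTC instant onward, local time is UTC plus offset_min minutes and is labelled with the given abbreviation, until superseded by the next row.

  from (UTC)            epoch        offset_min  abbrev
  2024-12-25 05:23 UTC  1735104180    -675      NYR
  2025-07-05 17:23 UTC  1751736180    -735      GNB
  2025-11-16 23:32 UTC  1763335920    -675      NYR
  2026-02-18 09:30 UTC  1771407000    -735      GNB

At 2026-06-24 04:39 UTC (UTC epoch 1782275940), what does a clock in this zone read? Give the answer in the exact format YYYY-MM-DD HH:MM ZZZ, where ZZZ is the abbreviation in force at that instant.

2026-06-23 16:24 GNB

Query: 2026-06-24 04:39 UTC
Rule 4/4 (GNB, -12:15): 2026-02-18 09:30 UTC ≤ query < +∞
4·60 + 39 - 735 = -456 min
-456 = -1·1440 + 984; 984 = 16·60 + 24 → 16:24, 2026-06-24 - 1 day = 2026-06-23
→ 2026-06-23 16:24 GNB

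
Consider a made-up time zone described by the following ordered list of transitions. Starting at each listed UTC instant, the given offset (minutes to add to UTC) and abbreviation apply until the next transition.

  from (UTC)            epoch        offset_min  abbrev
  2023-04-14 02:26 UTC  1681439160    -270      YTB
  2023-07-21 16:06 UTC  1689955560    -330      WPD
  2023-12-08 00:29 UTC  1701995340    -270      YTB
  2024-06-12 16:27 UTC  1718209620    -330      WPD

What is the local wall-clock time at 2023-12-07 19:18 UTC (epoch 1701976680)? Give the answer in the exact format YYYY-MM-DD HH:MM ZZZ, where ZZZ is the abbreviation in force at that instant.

2023-12-07 13:48 WPD

Query: 2023-12-07 19:18 UTC
Rule 2/4 (WPD, -05:30): 2023-07-21 16:06 UTC ≤ query < 2023-12-08 00:29 UTC
19·60 + 18 - 330 = 828 min
828 = 0·1440 + 828; 828 = 13·60 + 48 → 13:48, same day
→ 2023-12-07 13:48 WPD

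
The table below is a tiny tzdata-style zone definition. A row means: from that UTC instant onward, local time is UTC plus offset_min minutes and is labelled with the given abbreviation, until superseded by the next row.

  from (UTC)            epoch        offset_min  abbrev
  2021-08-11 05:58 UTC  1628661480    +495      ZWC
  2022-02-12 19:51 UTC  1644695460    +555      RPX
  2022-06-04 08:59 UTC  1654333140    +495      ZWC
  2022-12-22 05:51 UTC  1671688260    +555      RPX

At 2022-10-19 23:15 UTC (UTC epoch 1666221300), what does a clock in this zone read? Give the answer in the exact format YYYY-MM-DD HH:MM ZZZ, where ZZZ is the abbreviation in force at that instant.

Query: 2022-10-19 23:15 UTC
Rule 3/4 (ZWC, +08:15): 2022-06-04 08:59 UTC ≤ query < 2022-12-22 05:51 UTC
23·60 + 15 + 495 = 1890 min
1890 = 1·1440 + 450; 450 = 7·60 + 30 → 07:30, 2022-10-19 + 1 day = 2022-10-20
→ 2022-10-20 07:30 ZWC

2022-10-20 07:30 ZWC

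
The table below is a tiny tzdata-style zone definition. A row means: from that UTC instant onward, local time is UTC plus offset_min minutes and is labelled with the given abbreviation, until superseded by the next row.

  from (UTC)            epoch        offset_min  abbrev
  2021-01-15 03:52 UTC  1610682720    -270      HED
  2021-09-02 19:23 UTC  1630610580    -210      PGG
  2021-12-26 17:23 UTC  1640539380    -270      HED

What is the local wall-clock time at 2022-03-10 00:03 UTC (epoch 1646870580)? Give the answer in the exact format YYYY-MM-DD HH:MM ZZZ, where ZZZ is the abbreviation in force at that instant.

2022-03-09 19:33 HED

Query: 2022-03-10 00:03 UTC
Rule 3/3 (HED, -04:30): 2021-12-26 17:23 UTC ≤ query < +∞
0·60 + 3 - 270 = -267 min
-267 = -1·1440 + 1173; 1173 = 19·60 + 33 → 19:33, 2022-03-10 - 1 day = 2022-03-09
→ 2022-03-09 19:33 HED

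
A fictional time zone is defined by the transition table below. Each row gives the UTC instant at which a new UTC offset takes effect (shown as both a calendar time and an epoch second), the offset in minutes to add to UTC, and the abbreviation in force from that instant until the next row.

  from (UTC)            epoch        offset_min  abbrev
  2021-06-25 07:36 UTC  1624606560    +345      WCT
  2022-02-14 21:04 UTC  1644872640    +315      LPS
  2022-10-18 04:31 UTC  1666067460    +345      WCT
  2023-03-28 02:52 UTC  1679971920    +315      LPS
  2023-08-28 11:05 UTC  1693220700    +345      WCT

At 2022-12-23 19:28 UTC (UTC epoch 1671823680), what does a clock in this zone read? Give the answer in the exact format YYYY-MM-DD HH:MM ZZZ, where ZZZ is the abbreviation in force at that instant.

Query: 2022-12-23 19:28 UTC
Rule 3/5 (WCT, +05:45): 2022-10-18 04:31 UTC ≤ query < 2023-03-28 02:52 UTC
19·60 + 28 + 345 = 1513 min
1513 = 1·1440 + 73; 73 = 1·60 + 13 → 01:13, 2022-12-23 + 1 day = 2022-12-24
→ 2022-12-24 01:13 WCT

2022-12-24 01:13 WCT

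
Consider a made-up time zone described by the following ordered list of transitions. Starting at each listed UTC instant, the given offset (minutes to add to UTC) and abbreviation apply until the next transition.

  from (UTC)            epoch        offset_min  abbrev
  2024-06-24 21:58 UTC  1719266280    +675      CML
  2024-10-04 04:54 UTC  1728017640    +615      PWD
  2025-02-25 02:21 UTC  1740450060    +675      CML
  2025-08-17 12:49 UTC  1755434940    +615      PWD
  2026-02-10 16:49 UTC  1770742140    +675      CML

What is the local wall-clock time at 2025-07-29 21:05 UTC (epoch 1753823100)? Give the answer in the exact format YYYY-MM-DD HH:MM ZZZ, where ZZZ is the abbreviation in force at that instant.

Query: 2025-07-29 21:05 UTC
Rule 3/5 (CML, +11:15): 2025-02-25 02:21 UTC ≤ query < 2025-08-17 12:49 UTC
21·60 + 5 + 675 = 1940 min
1940 = 1·1440 + 500; 500 = 8·60 + 20 → 08:20, 2025-07-29 + 1 day = 2025-07-30
→ 2025-07-30 08:20 CML

2025-07-30 08:20 CML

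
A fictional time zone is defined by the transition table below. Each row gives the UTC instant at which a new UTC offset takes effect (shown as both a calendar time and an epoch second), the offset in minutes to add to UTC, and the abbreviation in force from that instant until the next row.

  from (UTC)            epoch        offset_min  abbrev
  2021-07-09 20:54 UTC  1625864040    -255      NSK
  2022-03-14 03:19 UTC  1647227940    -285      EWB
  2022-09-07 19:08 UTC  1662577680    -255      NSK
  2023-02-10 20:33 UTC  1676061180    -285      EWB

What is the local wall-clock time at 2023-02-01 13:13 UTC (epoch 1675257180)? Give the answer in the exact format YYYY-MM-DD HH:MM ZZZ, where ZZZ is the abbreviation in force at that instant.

2023-02-01 08:58 NSK

Query: 2023-02-01 13:13 UTC
Rule 3/4 (NSK, -04:15): 2022-09-07 19:08 UTC ≤ query < 2023-02-10 20:33 UTC
13·60 + 13 - 255 = 538 min
538 = 0·1440 + 538; 538 = 8·60 + 58 → 08:58, same day
→ 2023-02-01 08:58 NSK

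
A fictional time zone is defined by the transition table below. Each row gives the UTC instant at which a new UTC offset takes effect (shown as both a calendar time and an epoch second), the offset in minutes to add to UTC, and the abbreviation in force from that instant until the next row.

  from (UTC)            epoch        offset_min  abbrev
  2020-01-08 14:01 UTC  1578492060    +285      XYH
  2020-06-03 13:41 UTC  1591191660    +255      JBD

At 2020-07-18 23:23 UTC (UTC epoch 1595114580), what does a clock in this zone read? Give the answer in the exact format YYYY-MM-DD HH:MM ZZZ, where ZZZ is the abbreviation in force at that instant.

Query: 2020-07-18 23:23 UTC
Rule 2/2 (JBD, +04:15): 2020-06-03 13:41 UTC ≤ query < +∞
23·60 + 23 + 255 = 1658 min
1658 = 1·1440 + 218; 218 = 3·60 + 38 → 03:38, 2020-07-18 + 1 day = 2020-07-19
→ 2020-07-19 03:38 JBD

2020-07-19 03:38 JBD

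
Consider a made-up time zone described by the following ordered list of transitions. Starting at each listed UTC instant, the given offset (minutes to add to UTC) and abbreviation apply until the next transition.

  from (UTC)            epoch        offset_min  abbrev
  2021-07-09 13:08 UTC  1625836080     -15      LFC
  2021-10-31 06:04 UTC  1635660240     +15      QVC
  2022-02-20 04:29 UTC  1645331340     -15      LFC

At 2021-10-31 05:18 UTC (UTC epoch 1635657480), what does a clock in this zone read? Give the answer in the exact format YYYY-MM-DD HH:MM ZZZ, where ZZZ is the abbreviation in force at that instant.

2021-10-31 05:03 LFC

Query: 2021-10-31 05:18 UTC
Rule 1/3 (LFC, -00:15): 2021-07-09 13:08 UTC ≤ query < 2021-10-31 06:04 UTC
5·60 + 18 - 15 = 303 min
303 = 0·1440 + 303; 303 = 5·60 + 3 → 05:03, same day
→ 2021-10-31 05:03 LFC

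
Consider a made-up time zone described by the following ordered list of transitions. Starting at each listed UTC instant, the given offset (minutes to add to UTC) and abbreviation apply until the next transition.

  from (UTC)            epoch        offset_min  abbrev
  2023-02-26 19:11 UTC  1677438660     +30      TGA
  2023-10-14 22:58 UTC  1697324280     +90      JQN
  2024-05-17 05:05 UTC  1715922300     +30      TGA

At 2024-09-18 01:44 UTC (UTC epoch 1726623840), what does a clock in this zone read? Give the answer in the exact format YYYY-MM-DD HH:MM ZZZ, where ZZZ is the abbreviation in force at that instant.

2024-09-18 02:14 TGA

Query: 2024-09-18 01:44 UTC
Rule 3/3 (TGA, +00:30): 2024-05-17 05:05 UTC ≤ query < +∞
1·60 + 44 + 30 = 134 min
134 = 0·1440 + 134; 134 = 2·60 + 14 → 02:14, same day
→ 2024-09-18 02:14 TGA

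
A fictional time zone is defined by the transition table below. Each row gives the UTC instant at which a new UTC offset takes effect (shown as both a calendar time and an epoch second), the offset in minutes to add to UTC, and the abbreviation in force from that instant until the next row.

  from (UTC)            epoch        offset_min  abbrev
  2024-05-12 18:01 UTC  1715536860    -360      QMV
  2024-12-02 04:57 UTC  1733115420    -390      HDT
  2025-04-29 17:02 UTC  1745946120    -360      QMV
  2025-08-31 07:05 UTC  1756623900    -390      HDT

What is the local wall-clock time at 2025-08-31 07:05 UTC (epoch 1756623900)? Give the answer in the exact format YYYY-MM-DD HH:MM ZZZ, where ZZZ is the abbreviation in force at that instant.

2025-08-31 00:35 HDT

Query: 2025-08-31 07:05 UTC
Rule 4/4 (HDT, -06:30): 2025-08-31 07:05 UTC ≤ query < +∞
7·60 + 5 - 390 = 35 min
35 = 0·1440 + 35; 35 = 0·60 + 35 → 00:35, same day
→ 2025-08-31 00:35 HDT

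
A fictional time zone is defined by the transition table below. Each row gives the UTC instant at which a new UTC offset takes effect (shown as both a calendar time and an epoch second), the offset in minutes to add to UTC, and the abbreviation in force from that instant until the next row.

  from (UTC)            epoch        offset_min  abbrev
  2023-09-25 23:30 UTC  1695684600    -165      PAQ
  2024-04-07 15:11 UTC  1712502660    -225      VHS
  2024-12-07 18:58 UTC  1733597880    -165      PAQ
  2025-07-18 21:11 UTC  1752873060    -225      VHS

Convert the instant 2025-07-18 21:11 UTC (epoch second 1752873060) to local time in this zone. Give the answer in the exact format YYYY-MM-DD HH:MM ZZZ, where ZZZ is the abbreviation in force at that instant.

2025-07-18 17:26 VHS

Query: 2025-07-18 21:11 UTC
Rule 4/4 (VHS, -03:45): 2025-07-18 21:11 UTC ≤ query < +∞
21·60 + 11 - 225 = 1046 min
1046 = 0·1440 + 1046; 1046 = 17·60 + 26 → 17:26, same day
→ 2025-07-18 17:26 VHS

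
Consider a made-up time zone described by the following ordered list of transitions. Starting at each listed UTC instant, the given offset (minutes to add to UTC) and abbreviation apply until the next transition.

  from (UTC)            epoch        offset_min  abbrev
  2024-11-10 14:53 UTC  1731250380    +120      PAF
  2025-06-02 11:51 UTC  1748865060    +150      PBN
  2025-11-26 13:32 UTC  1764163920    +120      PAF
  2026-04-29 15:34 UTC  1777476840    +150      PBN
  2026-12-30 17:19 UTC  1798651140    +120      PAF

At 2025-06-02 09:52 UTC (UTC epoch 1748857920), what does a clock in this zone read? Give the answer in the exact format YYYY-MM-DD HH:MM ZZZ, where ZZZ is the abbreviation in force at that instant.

Query: 2025-06-02 09:52 UTC
Rule 1/5 (PAF, +02:00): 2024-11-10 14:53 UTC ≤ query < 2025-06-02 11:51 UTC
9·60 + 52 + 120 = 712 min
712 = 0·1440 + 712; 712 = 11·60 + 52 → 11:52, same day
→ 2025-06-02 11:52 PAF

2025-06-02 11:52 PAF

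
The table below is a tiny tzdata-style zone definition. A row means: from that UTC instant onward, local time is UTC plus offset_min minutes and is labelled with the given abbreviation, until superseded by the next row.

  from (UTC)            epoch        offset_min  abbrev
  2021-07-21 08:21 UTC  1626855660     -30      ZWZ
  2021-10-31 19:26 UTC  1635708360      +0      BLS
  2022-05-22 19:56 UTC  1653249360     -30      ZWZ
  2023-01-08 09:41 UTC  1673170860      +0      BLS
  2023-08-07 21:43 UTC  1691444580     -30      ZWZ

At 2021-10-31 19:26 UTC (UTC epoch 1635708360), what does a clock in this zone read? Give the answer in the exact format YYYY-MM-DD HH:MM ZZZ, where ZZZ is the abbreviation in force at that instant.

Query: 2021-10-31 19:26 UTC
Rule 2/5 (BLS, +00:00): 2021-10-31 19:26 UTC ≤ query < 2022-05-22 19:56 UTC
19·60 + 26 + 0 = 1166 min
1166 = 0·1440 + 1166; 1166 = 19·60 + 26 → 19:26, same day
→ 2021-10-31 19:26 BLS

2021-10-31 19:26 BLS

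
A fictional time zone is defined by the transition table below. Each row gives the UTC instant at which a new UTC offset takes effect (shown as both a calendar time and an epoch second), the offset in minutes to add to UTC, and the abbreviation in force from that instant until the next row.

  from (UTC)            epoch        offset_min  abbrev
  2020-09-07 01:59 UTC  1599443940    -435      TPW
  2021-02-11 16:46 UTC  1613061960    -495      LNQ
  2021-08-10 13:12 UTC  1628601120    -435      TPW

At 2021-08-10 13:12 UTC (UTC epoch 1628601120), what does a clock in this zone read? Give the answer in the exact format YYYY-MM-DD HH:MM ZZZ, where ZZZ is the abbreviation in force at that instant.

Query: 2021-08-10 13:12 UTC
Rule 3/3 (TPW, -07:15): 2021-08-10 13:12 UTC ≤ query < +∞
13·60 + 12 - 435 = 357 min
357 = 0·1440 + 357; 357 = 5·60 + 57 → 05:57, same day
→ 2021-08-10 05:57 TPW

2021-08-10 05:57 TPW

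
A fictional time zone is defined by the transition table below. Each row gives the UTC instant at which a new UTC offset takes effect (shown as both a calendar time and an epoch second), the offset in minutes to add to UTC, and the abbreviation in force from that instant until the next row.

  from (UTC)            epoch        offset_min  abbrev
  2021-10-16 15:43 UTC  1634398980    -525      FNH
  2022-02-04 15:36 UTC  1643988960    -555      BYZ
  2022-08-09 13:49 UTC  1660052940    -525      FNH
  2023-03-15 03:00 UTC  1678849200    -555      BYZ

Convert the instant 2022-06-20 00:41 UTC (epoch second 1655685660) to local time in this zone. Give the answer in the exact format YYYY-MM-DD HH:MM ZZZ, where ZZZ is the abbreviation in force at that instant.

Query: 2022-06-20 00:41 UTC
Rule 2/4 (BYZ, -09:15): 2022-02-04 15:36 UTC ≤ query < 2022-08-09 13:49 UTC
0·60 + 41 - 555 = -514 min
-514 = -1·1440 + 926; 926 = 15·60 + 26 → 15:26, 2022-06-20 - 1 day = 2022-06-19
→ 2022-06-19 15:26 BYZ

2022-06-19 15:26 BYZ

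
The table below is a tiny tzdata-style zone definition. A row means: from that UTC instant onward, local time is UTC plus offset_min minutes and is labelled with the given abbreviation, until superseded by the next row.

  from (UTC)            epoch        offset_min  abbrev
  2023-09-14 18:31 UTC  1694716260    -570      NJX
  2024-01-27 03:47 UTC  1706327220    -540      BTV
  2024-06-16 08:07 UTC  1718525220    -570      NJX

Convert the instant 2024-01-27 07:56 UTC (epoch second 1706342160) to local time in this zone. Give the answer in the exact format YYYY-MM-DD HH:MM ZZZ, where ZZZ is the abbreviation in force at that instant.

2024-01-26 22:56 BTV

Query: 2024-01-27 07:56 UTC
Rule 2/3 (BTV, -09:00): 2024-01-27 03:47 UTC ≤ query < 2024-06-16 08:07 UTC
7·60 + 56 - 540 = -64 min
-64 = -1·1440 + 1376; 1376 = 22·60 + 56 → 22:56, 2024-01-27 - 1 day = 2024-01-26
→ 2024-01-26 22:56 BTV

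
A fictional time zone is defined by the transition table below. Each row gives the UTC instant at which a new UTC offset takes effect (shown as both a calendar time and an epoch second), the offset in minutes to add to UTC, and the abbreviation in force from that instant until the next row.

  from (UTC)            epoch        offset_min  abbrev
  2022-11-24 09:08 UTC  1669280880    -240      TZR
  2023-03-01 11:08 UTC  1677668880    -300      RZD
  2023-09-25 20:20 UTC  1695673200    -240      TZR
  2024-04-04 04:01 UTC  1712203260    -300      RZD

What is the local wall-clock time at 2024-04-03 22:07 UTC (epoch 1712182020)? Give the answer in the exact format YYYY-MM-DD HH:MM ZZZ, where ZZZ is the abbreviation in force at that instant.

2024-04-03 18:07 TZR

Query: 2024-04-03 22:07 UTC
Rule 3/4 (TZR, -04:00): 2023-09-25 20:20 UTC ≤ query < 2024-04-04 04:01 UTC
22·60 + 7 - 240 = 1087 min
1087 = 0·1440 + 1087; 1087 = 18·60 + 7 → 18:07, same day
→ 2024-04-03 18:07 TZR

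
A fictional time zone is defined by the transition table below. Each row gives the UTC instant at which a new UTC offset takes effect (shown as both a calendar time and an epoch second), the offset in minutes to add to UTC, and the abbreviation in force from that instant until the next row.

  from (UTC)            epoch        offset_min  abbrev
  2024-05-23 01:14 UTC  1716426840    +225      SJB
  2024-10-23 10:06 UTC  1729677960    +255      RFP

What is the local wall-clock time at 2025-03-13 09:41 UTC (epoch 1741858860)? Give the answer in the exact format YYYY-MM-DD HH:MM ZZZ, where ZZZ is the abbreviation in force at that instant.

Query: 2025-03-13 09:41 UTC
Rule 2/2 (RFP, +04:15): 2024-10-23 10:06 UTC ≤ query < +∞
9·60 + 41 + 255 = 836 min
836 = 0·1440 + 836; 836 = 13·60 + 56 → 13:56, same day
→ 2025-03-13 13:56 RFP

2025-03-13 13:56 RFP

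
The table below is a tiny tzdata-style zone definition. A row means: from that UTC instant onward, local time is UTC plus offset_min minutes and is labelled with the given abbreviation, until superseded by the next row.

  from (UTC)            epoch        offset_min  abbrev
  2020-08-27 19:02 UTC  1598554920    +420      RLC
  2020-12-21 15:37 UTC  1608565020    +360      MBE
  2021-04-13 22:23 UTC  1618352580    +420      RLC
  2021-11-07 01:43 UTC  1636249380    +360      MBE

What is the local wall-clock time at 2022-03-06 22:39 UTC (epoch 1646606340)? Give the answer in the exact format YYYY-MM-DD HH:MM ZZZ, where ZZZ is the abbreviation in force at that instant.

2022-03-07 04:39 MBE

Query: 2022-03-06 22:39 UTC
Rule 4/4 (MBE, +06:00): 2021-11-07 01:43 UTC ≤ query < +∞
22·60 + 39 + 360 = 1719 min
1719 = 1·1440 + 279; 279 = 4·60 + 39 → 04:39, 2022-03-06 + 1 day = 2022-03-07
→ 2022-03-07 04:39 MBE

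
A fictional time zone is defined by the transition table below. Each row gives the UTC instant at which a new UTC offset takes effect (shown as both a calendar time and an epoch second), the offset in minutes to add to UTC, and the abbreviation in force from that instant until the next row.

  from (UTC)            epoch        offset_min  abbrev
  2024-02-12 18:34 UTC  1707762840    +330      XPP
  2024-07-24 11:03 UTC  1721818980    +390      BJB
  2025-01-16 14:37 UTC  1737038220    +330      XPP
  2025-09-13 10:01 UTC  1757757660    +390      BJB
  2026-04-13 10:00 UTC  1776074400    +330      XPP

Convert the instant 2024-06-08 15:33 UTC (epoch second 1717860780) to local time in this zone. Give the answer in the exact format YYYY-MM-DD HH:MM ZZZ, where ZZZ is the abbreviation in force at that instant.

Query: 2024-06-08 15:33 UTC
Rule 1/5 (XPP, +05:30): 2024-02-12 18:34 UTC ≤ query < 2024-07-24 11:03 UTC
15·60 + 33 + 330 = 1263 min
1263 = 0·1440 + 1263; 1263 = 21·60 + 3 → 21:03, same day
→ 2024-06-08 21:03 XPP

2024-06-08 21:03 XPP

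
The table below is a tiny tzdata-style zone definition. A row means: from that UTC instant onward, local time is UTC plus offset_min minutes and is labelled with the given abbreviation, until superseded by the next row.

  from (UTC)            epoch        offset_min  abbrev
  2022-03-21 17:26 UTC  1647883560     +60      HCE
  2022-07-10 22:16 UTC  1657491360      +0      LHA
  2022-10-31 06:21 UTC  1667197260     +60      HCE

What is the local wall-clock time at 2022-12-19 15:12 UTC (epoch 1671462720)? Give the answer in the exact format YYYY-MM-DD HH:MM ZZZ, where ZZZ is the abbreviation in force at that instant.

Query: 2022-12-19 15:12 UTC
Rule 3/3 (HCE, +01:00): 2022-10-31 06:21 UTC ≤ query < +∞
15·60 + 12 + 60 = 972 min
972 = 0·1440 + 972; 972 = 16·60 + 12 → 16:12, same day
→ 2022-12-19 16:12 HCE

2022-12-19 16:12 HCE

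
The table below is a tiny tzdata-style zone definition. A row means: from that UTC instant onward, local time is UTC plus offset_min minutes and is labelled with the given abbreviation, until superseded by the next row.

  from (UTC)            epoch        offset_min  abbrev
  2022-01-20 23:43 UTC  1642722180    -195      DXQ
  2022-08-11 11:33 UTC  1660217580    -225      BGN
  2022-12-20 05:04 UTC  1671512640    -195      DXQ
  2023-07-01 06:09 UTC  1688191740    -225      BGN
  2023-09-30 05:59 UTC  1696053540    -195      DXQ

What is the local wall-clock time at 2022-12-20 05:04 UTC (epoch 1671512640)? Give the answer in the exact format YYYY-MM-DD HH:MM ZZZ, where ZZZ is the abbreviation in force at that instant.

Query: 2022-12-20 05:04 UTC
Rule 3/5 (DXQ, -03:15): 2022-12-20 05:04 UTC ≤ query < 2023-07-01 06:09 UTC
5·60 + 4 - 195 = 109 min
109 = 0·1440 + 109; 109 = 1·60 + 49 → 01:49, same day
→ 2022-12-20 01:49 DXQ

2022-12-20 01:49 DXQ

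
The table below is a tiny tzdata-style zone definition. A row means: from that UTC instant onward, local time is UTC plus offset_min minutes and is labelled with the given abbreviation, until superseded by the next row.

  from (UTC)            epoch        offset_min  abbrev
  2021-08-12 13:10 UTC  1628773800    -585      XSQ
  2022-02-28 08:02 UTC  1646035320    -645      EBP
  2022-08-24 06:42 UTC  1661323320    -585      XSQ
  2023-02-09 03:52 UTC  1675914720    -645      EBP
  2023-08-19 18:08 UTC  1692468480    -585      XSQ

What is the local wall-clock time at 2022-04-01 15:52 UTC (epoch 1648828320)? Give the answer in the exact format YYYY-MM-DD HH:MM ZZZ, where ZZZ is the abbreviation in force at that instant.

2022-04-01 05:07 EBP

Query: 2022-04-01 15:52 UTC
Rule 2/5 (EBP, -10:45): 2022-02-28 08:02 UTC ≤ query < 2022-08-24 06:42 UTC
15·60 + 52 - 645 = 307 min
307 = 0·1440 + 307; 307 = 5·60 + 7 → 05:07, same day
→ 2022-04-01 05:07 EBP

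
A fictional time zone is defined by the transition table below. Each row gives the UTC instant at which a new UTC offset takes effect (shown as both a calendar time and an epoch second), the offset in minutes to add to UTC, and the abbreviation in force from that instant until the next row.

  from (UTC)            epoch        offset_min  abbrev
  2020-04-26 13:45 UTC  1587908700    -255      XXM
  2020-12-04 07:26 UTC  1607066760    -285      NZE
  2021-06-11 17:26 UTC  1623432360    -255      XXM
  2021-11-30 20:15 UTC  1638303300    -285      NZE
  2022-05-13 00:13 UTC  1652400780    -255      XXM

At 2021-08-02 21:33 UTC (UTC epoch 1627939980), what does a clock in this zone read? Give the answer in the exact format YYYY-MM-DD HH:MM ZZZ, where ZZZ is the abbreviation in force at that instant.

Query: 2021-08-02 21:33 UTC
Rule 3/5 (XXM, -04:15): 2021-06-11 17:26 UTC ≤ query < 2021-11-30 20:15 UTC
21·60 + 33 - 255 = 1038 min
1038 = 0·1440 + 1038; 1038 = 17·60 + 18 → 17:18, same day
→ 2021-08-02 17:18 XXM

2021-08-02 17:18 XXM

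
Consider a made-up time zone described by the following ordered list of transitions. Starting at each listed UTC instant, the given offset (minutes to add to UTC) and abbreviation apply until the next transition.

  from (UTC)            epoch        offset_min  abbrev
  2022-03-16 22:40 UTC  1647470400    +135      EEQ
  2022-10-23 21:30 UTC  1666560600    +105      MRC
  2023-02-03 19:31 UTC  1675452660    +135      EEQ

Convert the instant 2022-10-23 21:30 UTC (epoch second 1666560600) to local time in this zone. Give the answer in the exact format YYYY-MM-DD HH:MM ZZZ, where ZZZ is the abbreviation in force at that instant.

2022-10-23 23:15 MRC

Query: 2022-10-23 21:30 UTC
Rule 2/3 (MRC, +01:45): 2022-10-23 21:30 UTC ≤ query < 2023-02-03 19:31 UTC
21·60 + 30 + 105 = 1395 min
1395 = 0·1440 + 1395; 1395 = 23·60 + 15 → 23:15, same day
→ 2022-10-23 23:15 MRC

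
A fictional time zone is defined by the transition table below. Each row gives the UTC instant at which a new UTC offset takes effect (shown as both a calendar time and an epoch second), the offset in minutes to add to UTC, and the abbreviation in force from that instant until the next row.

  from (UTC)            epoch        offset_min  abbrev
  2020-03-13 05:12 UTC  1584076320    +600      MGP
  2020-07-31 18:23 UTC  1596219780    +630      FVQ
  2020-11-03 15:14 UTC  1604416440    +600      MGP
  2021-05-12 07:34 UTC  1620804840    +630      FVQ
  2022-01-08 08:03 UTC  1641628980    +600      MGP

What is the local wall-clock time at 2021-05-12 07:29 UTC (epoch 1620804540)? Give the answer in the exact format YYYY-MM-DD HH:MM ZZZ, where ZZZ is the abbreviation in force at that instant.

Query: 2021-05-12 07:29 UTC
Rule 3/5 (MGP, +10:00): 2020-11-03 15:14 UTC ≤ query < 2021-05-12 07:34 UTC
7·60 + 29 + 600 = 1049 min
1049 = 0·1440 + 1049; 1049 = 17·60 + 29 → 17:29, same day
→ 2021-05-12 17:29 MGP

2021-05-12 17:29 MGP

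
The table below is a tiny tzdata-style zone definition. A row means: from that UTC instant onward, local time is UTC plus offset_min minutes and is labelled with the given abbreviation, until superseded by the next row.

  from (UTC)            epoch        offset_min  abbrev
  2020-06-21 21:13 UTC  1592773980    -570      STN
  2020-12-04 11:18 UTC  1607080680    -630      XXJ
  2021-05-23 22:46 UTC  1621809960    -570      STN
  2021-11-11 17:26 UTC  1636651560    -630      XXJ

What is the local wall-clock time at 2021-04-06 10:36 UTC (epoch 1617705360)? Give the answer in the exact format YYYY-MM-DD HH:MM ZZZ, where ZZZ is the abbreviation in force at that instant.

2021-04-06 00:06 XXJ

Query: 2021-04-06 10:36 UTC
Rule 2/4 (XXJ, -10:30): 2020-12-04 11:18 UTC ≤ query < 2021-05-23 22:46 UTC
10·60 + 36 - 630 = 6 min
6 = 0·1440 + 6; 6 = 0·60 + 6 → 00:06, same day
→ 2021-04-06 00:06 XXJ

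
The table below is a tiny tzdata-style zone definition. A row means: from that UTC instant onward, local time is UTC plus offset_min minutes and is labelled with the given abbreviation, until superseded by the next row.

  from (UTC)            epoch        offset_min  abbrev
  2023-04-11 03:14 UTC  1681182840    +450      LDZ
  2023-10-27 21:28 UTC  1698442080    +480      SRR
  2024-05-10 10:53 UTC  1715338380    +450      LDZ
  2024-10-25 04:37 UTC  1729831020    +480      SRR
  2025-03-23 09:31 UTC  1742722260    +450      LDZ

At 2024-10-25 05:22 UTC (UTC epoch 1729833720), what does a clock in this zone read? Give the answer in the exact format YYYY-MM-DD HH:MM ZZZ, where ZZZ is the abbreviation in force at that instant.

Query: 2024-10-25 05:22 UTC
Rule 4/5 (SRR, +08:00): 2024-10-25 04:37 UTC ≤ query < 2025-03-23 09:31 UTC
5·60 + 22 + 480 = 802 min
802 = 0·1440 + 802; 802 = 13·60 + 22 → 13:22, same day
→ 2024-10-25 13:22 SRR

2024-10-25 13:22 SRR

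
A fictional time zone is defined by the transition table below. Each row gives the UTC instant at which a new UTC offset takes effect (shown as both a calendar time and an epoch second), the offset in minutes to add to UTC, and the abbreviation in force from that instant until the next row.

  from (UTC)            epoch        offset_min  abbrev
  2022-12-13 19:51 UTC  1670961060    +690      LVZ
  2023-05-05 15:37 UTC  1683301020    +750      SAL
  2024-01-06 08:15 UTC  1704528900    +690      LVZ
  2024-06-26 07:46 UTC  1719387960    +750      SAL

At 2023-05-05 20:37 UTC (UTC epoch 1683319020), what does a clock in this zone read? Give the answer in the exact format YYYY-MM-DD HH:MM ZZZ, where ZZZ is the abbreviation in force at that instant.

2023-05-06 09:07 SAL

Query: 2023-05-05 20:37 UTC
Rule 2/4 (SAL, +12:30): 2023-05-05 15:37 UTC ≤ query < 2024-01-06 08:15 UTC
20·60 + 37 + 750 = 1987 min
1987 = 1·1440 + 547; 547 = 9·60 + 7 → 09:07, 2023-05-05 + 1 day = 2023-05-06
→ 2023-05-06 09:07 SAL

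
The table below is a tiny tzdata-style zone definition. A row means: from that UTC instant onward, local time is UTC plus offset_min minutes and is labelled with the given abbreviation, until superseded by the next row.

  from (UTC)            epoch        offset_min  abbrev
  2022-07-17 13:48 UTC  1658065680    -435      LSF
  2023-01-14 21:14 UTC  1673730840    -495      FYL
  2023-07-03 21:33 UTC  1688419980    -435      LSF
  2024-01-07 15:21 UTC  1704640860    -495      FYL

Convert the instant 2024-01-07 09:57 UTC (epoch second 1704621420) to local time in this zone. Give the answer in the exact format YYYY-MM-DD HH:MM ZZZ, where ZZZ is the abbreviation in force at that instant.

Query: 2024-01-07 09:57 UTC
Rule 3/4 (LSF, -07:15): 2023-07-03 21:33 UTC ≤ query < 2024-01-07 15:21 UTC
9·60 + 57 - 435 = 162 min
162 = 0·1440 + 162; 162 = 2·60 + 42 → 02:42, same day
→ 2024-01-07 02:42 LSF

2024-01-07 02:42 LSF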